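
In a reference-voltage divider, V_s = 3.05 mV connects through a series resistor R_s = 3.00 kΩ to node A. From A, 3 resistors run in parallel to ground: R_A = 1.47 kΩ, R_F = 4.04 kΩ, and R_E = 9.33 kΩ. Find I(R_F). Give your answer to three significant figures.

Parallel bank: R_p = 1/(1/1.47 + 1/4.04 + 1/9.33) = 0.9662 kΩ.
V_A = 3.05 × 0.9662/3.966 = 0.7430 mV.
Branch current I = V_A/R_F = 0.7430/4.04 = 0.1839 µA.
(Equivalently: I_total = 0.7690 µA, then current-divider fraction G_k/ΣG = 0.2392.)

I ≈ 0.184 µA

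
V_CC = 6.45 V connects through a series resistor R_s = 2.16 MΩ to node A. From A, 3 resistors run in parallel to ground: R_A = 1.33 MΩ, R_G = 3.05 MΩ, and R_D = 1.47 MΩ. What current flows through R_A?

I ≈ 1.01 µA

Combine the parallel branches: R_p = (1/1.33 + 1/3.05 + 1/1.47)⁻¹ = 0.5682 MΩ.
Node voltage V_A = V_CC · R_p/(R_s + R_p) = 6.45 × 0.2083 = 1.343 V.
Branch current I = V_A/R_A = 1.343/1.33 = 1.010 µA.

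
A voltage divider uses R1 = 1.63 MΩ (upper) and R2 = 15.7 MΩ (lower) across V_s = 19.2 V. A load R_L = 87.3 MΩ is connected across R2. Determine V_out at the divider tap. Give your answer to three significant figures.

The load sits in parallel with R2, giving an effective lower resistance R2' = R2·R_L/(R2+R_L) = 13.31 MΩ.
Voltage divider with the loaded lower leg: V_out = 19.2 × 13.31/(1.63 + 13.31) = 19.2 × 0.8909 = 17.10 V.

V_out ≈ 17.1 V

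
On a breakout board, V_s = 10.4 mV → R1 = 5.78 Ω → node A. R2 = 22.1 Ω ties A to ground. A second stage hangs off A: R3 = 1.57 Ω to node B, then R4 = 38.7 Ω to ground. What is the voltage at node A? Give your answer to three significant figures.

V_A ≈ 7.40 mV

Looking into the second stage from A: R3 + R4 = 40.27 Ω appears in parallel with R2.
R2 ‖ (R3+R4) = 14.27 Ω.
First divider: V_A = V_s · 14.27/(5.78 + 14.27) = 7.402 mV.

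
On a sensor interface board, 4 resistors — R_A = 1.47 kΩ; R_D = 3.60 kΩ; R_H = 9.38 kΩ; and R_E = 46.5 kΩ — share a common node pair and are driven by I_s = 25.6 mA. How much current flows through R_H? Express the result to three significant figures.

I ≈ 2.51 mA

Total conductance ΣG = 1/1.47 + 1/3.60 + 1/9.38 + 1/46.5 = 1.086 (units of 1/kΩ).
R_H takes the fraction G_k/ΣG = 0.1066/1.086 = 0.09815, so I = 25.6 × 0.09815 = 2.513 mA.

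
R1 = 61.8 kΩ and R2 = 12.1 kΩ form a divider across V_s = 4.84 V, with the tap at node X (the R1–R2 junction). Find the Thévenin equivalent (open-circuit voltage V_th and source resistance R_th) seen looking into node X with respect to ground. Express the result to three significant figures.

V_th ≈ 0.792 V, R_th ≈ 10.1 kΩ

With X open, the divider is unloaded: V_th = 4.84 × 12.1/73.90 = 0.7925 V.
Looking into X with the source shorted: R_th = R1·R2/(R1+R2) = 61.80 × 12.1/73.90 = 10.12 kΩ.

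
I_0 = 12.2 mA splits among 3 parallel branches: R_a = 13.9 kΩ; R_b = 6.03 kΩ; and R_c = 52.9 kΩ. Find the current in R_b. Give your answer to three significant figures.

ΣG = 1/13.9 + 1/6.03 + 1/52.9 = 0.2567.
By the current-divider rule, I = I_0 · G_k/ΣG = 12.2 × 0.6461 = 7.882 mA.

I ≈ 7.88 mA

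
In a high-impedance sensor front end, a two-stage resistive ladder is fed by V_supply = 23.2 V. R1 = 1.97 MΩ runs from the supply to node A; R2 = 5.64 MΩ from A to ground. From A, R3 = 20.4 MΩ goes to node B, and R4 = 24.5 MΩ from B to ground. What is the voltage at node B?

The second stage (R3 + R4 = 44.90 MΩ) loads node A in parallel with R2.
R2 ‖ (R3+R4) = 5.011 MΩ.
First divider: V_A = V_supply · 5.011/(1.97 + 5.011) = 16.65 V.
Stage 2 is unloaded, so V_B = V_A · R4/(R3+R4) = 16.65 × 24.5/44.90 = 9.087 V.

V_B ≈ 9.09 V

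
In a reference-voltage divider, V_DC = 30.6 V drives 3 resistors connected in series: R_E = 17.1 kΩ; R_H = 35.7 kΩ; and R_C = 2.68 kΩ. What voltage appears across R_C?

Total series resistance ΣR = 17.1 + 35.7 + 2.68 = 55.48 kΩ.
By the voltage-divider rule, V = 30.6 × 2.680/55.48 = 1.478 V.

V ≈ 1.48 V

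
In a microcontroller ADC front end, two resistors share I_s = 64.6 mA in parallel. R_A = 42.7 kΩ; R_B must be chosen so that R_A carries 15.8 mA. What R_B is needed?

R_B ≈ 13.8 kΩ

Two-branch current divider: I_A = I_s · R_B/(R_A + R_B).
15.8/64.6 = R_B/(R_A + R_B) → R_B = R_A · (0.2446)/(1 − 0.2446) = 42.7 × 0.3238 = 13.83 kΩ.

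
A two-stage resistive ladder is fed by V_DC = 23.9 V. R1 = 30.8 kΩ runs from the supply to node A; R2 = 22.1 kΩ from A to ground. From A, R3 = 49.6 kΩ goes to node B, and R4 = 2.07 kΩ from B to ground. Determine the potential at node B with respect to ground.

V_B ≈ 0.320 V

The second stage (R3 + R4 = 51.67 kΩ) loads node A in parallel with R2.
Effective lower resistance at A: R2 ‖ 51.67 = 15.48 kΩ.
First divider: V_A = V_DC · 15.48/(30.8 + 15.48) = 7.994 V.
V_B = V_A × 0.04006 = 0.3203 V.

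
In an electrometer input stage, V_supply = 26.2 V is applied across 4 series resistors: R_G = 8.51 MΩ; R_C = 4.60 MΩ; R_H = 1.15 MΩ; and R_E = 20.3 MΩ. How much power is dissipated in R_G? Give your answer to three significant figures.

P ≈ 4.89 µW

The common current is I = 26.2/34.56 = 0.7581 µA.
P(R_G) = I²·R_G = (0.7581)² × 8.51 = 4.891 µW.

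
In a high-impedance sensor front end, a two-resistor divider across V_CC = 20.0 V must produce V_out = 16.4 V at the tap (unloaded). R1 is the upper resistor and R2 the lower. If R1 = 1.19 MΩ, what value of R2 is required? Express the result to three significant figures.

V_out/V_CC = R2/(R1+R2) = 0.8200.
So R2 = R1 · V_out/(V_CC − V_out) = 1.19 × 16.4/(20.0 − 16.4) = 1.19 × 4.556 = 5.421 MΩ.

R2 ≈ 5.42 MΩ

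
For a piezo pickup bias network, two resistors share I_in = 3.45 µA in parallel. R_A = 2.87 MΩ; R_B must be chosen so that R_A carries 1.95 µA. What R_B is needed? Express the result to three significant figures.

R_B ≈ 3.73 MΩ

The fraction through R_A equals R_B/(R_A+R_B).
With f = 0.5652, R_B = R_A · f/(1−f) = 2.87 × 1.300 = 3.731 MΩ.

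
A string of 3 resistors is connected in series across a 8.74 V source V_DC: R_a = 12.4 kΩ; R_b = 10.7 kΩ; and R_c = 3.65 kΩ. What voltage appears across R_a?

Series total: ΣR = 12.4 + 10.7 + 3.65 = 26.75 kΩ.
By the voltage-divider rule, V = 8.74 × 12.40/26.75 = 4.051 V.

V ≈ 4.05 V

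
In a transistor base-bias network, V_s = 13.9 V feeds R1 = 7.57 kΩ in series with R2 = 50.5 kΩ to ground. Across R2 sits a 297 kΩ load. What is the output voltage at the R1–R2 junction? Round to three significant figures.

First combine the lower leg with the load: R2 ‖ R_L = 43.16 kΩ.
Now apply the divider: V_out = 13.9 × 0.8508 = 11.83 V.

V_out ≈ 11.8 V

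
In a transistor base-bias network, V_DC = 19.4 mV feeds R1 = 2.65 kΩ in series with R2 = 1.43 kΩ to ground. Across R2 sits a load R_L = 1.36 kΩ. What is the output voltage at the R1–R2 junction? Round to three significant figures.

The load sits in parallel with R2, giving an effective lower resistance R2' = R2·R_L/(R2+R_L) = 0.6971 kΩ.
Voltage divider with the loaded lower leg: V_out = 19.4 × 0.6971/(2.65 + 0.6971) = 19.4 × 0.2083 = 4.040 mV.
(Unloaded it would be 6.80 mV; the load pulls it down.)

V_out ≈ 4.04 mV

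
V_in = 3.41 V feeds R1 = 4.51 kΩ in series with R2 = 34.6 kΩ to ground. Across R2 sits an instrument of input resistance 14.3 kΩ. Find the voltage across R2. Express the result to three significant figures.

First combine the lower leg with the load: R2 ‖ R_L = 10.12 kΩ.
Now apply the divider: V_out = 3.41 × 0.6917 = 2.359 V.

V_out ≈ 2.36 V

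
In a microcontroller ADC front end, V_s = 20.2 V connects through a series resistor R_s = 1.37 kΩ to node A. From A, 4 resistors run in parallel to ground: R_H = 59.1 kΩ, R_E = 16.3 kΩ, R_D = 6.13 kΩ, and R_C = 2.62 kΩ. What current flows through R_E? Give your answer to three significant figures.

Combine the parallel branches: R_p = (1/59.1 + 1/16.3 + 1/6.13 + 1/2.62)⁻¹ = 1.605 kΩ.
Node voltage V_A = V_s · R_p/(R_s + R_p) = 20.2 × 0.5395 = 10.90 V.
I(R_E) = V_A / R_E = 10.90/16.3 = 0.6686 mA.

I ≈ 0.669 mA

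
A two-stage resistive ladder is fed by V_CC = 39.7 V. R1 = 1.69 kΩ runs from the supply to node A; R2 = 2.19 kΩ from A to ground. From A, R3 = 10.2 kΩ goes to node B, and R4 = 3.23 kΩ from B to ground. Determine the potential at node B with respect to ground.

Looking into the second stage from A: R3 + R4 = 13.43 kΩ appears in parallel with R2.
Effective lower resistance at A: R2 ‖ 13.43 = 1.883 kΩ.
So V_A = 39.7 × 0.5270 = 20.92 V.
Stage 2 is unloaded, so V_B = V_A · R4/(R3+R4) = 20.92 × 3.23/13.43 = 5.032 V.

V_B ≈ 5.03 V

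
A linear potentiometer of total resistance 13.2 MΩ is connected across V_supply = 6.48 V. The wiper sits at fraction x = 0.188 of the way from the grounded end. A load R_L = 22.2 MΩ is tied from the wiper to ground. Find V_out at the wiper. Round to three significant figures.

V_out ≈ 1.12 V

The pot divides into 10.72 MΩ above the wiper and 2.482 MΩ below.
R_L loads the lower segment: effective lower R = 2.232 MΩ.
V_out = 6.48 × 2.232/(10.72 + 2.232) = 1.117 V.
(Unloaded: V_out = x·V_supply = 1.22 V.)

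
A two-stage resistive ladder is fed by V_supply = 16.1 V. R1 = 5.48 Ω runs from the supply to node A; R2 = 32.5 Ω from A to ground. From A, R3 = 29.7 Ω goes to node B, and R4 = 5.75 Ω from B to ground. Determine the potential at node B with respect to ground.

V_B ≈ 1.97 V

The second stage (R3 + R4 = 35.45 Ω) loads node A in parallel with R2.
Effective lower resistance at A: R2 ‖ 35.45 = 16.96 Ω.
So V_A = 16.1 × 0.7557 = 12.17 V.
Then the unloaded second divider: V_B = V_A × R4/(R3+R4) = 12.17 × 0.1622 = 1.974 V.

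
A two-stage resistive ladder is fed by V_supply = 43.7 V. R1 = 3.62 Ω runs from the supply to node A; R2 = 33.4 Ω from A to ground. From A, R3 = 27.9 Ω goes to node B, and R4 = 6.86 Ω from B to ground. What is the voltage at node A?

V_A ≈ 36.0 V

Node A sees R2 in parallel with the series input of stage 2, R3 + R4 = 34.76 Ω.
R2 ‖ (R3+R4) = 17.03 Ω.
First divider: V_A = V_supply · 17.03/(3.62 + 17.03) = 36.04 V.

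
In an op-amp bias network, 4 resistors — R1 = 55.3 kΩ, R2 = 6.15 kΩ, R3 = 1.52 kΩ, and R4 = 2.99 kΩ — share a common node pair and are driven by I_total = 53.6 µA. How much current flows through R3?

I ≈ 30.1 µA

Conductances: ΣG = 1/55.3 + 1/6.15 + 1/1.52 + 1/2.99 = 1.173 (1/kΩ).
Current divider: I(R3) = I_total · G_k/ΣG = 53.6 × (0.6579/1.173) = 53.6 × 0.5609 = 30.06 µA.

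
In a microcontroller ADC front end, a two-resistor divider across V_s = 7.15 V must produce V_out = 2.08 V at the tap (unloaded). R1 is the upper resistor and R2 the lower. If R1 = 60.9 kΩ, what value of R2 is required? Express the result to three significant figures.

R2 ≈ 25.0 kΩ

Required fraction k = V_out/V_s = 0.2909.
So R2 = R1 · V_out/(V_s − V_out) = 60.9 × 2.08/(7.15 − 2.08) = 60.9 × 0.4103 = 24.98 kΩ.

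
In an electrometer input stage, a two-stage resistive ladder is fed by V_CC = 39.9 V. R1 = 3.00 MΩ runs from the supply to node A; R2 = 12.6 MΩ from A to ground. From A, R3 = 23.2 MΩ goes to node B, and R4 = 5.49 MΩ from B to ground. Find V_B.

V_B ≈ 5.69 V

The second stage (R3 + R4 = 28.69 MΩ) loads node A in parallel with R2.
R2 ‖ (R3+R4) = 8.755 MΩ.
So V_A = 39.9 × 0.7448 = 29.72 V.
V_B = V_A × 0.1914 = 5.687 V.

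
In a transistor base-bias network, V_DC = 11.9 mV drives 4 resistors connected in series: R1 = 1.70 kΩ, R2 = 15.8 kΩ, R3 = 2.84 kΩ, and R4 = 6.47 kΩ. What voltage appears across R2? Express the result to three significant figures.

V ≈ 7.01 mV

Series total: ΣR = 1.70 + 15.8 + 2.84 + 6.47 = 26.81 kΩ.
Voltage divider: V = V_DC · (15.80 / 26.81) = 11.9 × 0.5893 = 7.013 mV.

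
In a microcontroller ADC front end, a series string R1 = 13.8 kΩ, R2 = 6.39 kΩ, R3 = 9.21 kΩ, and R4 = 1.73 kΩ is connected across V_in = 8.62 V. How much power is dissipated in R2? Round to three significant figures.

P ≈ 0.490 mW

ΣR = 31.13 kΩ → I = 8.62/31.13 = 0.2769 mA.
P(R2) = I²·R2 = (0.2769)² × 6.39 = 0.4900 mW.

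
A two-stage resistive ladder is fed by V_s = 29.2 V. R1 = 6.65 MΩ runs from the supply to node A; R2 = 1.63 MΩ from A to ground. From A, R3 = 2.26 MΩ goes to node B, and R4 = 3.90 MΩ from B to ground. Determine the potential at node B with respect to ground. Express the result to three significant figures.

The second stage (R3 + R4 = 6.160 MΩ) loads node A in parallel with R2.
Effective lower resistance at A: R2 ‖ 6.160 = 1.289 MΩ.
V_A = 29.2 × 1.289/(6.65 + 1.289) = 4.741 V.
Then the unloaded second divider: V_B = V_A × R4/(R3+R4) = 4.741 × 0.6331 = 3.001 V.

V_B ≈ 3.00 V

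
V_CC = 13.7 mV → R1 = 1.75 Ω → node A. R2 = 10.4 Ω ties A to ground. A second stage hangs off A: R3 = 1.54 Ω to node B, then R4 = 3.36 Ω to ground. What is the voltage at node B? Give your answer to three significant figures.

V_B ≈ 6.16 mV

Node A sees R2 in parallel with the series input of stage 2, R3 + R4 = 4.900 Ω.
Effective lower resistance at A: R2 ‖ 4.900 = 3.331 Ω.
V_A = 13.7 × 3.331/(1.75 + 3.331) = 8.981 mV.
Stage 2 is unloaded, so V_B = V_A · R4/(R3+R4) = 8.981 × 3.36/4.900 = 6.159 mV.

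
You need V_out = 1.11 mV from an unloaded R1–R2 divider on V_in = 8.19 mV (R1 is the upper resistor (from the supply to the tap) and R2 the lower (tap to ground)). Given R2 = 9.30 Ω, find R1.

R1 ≈ 59.3 Ω

The divider ratio is R2/(R1+R2) = 1.11/8.19 = 0.1355.
So R1 = R2 · (V_in/V_out − 1) = 9.30 × (8.19/1.11 − 1) = 9.30 × 6.378 = 59.32 Ω.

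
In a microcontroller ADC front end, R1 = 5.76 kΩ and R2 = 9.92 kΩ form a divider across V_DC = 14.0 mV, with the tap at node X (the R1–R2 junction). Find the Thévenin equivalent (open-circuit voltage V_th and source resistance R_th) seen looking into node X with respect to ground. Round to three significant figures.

V_th is the unloaded tap voltage: V_DC · R2/(R1+R2) = 14.0 × 0.6327 = 8.857 mV.
Looking into X with the source shorted: R_th = R1·R2/(R1+R2) = 5.760 × 9.92/15.68 = 3.644 kΩ.

V_th ≈ 8.86 mV, R_th ≈ 3.64 kΩ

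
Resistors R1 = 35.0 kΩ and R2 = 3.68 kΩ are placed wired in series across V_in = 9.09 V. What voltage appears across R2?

Total series resistance ΣR = 35.0 + 3.68 = 38.68 kΩ.
Voltage divider: V = V_in · (3.680 / 38.68) = 9.09 × 0.09514 = 0.8648 V.

V ≈ 0.865 V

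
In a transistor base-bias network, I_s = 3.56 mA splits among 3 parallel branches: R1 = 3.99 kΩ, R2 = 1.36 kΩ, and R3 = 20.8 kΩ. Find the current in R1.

I ≈ 0.863 mA

Conductances: ΣG = 1/3.99 + 1/1.36 + 1/20.8 = 1.034 (1/kΩ).
R1 takes the fraction G_k/ΣG = 0.2506/1.034 = 0.2424, so I = 3.56 × 0.2424 = 0.8629 mA.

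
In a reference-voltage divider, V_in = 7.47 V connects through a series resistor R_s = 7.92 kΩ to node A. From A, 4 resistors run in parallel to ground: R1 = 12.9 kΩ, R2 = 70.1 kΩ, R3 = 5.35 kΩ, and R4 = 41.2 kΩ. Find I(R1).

Equivalent of the parallel group: R_p = 3.301 kΩ.
V_A by voltage divider: V_A = 7.47 × 3.301/(7.92 + 3.301) = 2.197 V.
I(R1) = V_A / R1 = 2.197/12.9 = 0.1703 mA.
(Equivalently: I_total = 0.6657 mA, then current-divider fraction G_k/ΣG = 0.2559.)

I ≈ 0.170 mA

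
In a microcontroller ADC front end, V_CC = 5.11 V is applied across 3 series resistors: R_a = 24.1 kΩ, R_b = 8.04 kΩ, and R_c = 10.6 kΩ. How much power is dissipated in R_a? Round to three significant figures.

P ≈ 0.345 mW

Series current I = V_CC/ΣR = 5.11/42.74 = 0.1196 mA.
P(R_a) = I²·R_a = (0.1196)² × 24.1 = 0.3445 mW.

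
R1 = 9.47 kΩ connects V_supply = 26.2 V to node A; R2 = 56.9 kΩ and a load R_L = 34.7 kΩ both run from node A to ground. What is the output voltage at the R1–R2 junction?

First combine the lower leg with the load: R2 ‖ R_L = 21.55 kΩ.
Then V_out = V_supply · R2'/(R1 + R2') = 26.2 × 21.55/31.02 = 18.20 V.
(Unloaded it would be 22.5 V; the load pulls it down.)

V_out ≈ 18.2 V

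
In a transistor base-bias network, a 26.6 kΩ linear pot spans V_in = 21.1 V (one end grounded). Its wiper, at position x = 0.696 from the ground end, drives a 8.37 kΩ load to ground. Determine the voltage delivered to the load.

V_out ≈ 8.78 V

Split the track: R_lower = x·R_p = 18.51 kΩ, R_upper = (1−x)·R_p = 8.086 kΩ.
(x·R_p) ‖ R_L = 5.764 kΩ.
V_out = 21.1 × 5.764/(8.086 + 5.764) = 8.781 V.
(Unloaded: V_out = x·V_in = 14.7 V.)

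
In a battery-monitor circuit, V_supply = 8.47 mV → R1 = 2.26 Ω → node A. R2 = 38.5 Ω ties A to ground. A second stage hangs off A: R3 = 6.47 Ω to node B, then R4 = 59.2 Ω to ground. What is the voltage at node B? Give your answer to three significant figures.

V_B ≈ 6.99 mV

Node A sees R2 in parallel with the series input of stage 2, R3 + R4 = 65.67 Ω.
Effective lower resistance at A: R2 ‖ 65.67 = 24.27 Ω.
So V_A = 8.47 × 0.9148 = 7.748 mV.
Stage 2 is unloaded, so V_B = V_A · R4/(R3+R4) = 7.748 × 59.2/65.67 = 6.985 mV.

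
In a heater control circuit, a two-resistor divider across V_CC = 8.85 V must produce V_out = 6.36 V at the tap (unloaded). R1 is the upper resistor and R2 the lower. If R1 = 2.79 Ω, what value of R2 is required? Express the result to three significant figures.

R2 ≈ 7.13 Ω

The divider ratio is R2/(R1+R2) = 6.36/8.85 = 0.7186.
Rearranging, R2 = R1·k/(1−k) = 2.79 × 2.554 = 7.126 Ω.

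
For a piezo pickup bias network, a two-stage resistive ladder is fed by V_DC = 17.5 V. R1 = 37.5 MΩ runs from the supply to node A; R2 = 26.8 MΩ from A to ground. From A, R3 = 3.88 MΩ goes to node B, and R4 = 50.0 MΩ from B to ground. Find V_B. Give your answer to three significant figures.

Node A sees R2 in parallel with the series input of stage 2, R3 + R4 = 53.88 MΩ.
R2 ‖ (R3+R4) = 17.90 MΩ.
V_A = 17.5 × 17.90/(37.5 + 17.90) = 5.654 V.
V_B = V_A × 0.9280 = 5.247 V.

V_B ≈ 5.25 V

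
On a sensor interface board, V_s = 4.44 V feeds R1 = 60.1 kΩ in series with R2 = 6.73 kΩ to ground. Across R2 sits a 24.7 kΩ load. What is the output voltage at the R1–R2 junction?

The load sits in parallel with R2, giving an effective lower resistance R2' = R2·R_L/(R2+R_L) = 5.289 kΩ.
Then V_out = V_s · R2'/(R1 + R2') = 4.44 × 5.289/65.39 = 0.3591 V.
(Unloaded it would be 0.447 V; the load pulls it down.)

V_out ≈ 0.359 V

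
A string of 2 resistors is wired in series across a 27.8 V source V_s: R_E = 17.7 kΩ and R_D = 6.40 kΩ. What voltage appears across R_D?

V ≈ 7.38 V

Series total: ΣR = 17.7 + 6.40 = 24.10 kΩ.
By the voltage-divider rule, V = 27.8 × 6.400/24.10 = 7.383 V.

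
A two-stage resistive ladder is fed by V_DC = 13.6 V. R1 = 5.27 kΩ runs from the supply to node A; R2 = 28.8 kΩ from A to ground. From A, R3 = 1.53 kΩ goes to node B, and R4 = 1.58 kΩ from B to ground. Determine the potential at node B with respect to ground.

Node A sees R2 in parallel with the series input of stage 2, R3 + R4 = 3.110 kΩ.
Effective lower resistance at A: R2 ‖ 3.110 = 2.807 kΩ.
First divider: V_A = V_DC · 2.807/(5.27 + 2.807) = 4.726 V.
V_B = V_A × 0.5080 = 2.401 V.

V_B ≈ 2.40 V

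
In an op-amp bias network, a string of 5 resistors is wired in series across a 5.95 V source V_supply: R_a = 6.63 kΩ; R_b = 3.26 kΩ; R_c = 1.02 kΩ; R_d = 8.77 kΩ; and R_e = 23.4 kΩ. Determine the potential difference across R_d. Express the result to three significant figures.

Series total: ΣR = 6.63 + 3.26 + 1.02 + 8.77 + 23.4 = 43.08 kΩ.
By the voltage-divider rule, V = 5.95 × 8.770/43.08 = 1.211 V.

V ≈ 1.21 V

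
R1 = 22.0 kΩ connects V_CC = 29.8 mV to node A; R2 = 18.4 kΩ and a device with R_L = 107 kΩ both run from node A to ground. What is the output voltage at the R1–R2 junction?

R2 ‖ R_L = (18.4 × 107)/(18.4 + 107) = 15.70 kΩ.
Then V_out = V_CC · R2'/(R1 + R2') = 29.8 × 15.70/37.70 = 12.41 mV.

V_out ≈ 12.4 mV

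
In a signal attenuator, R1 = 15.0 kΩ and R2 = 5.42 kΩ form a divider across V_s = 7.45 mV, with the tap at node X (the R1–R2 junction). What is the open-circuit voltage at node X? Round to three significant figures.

Open-circuit (no load on X): V_th = V_s · R2/(R1 + R2) = 7.45 × 5.42/(15.00 + 5.42) = 1.977 mV.

V_th ≈ 1.98 mV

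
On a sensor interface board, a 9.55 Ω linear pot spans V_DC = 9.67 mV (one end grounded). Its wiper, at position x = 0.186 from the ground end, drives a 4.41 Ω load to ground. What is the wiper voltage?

V_out ≈ 1.35 mV

Lower segment x·R_p = 1.776 Ω; upper segment (1−x)·R_p = 7.774 Ω.
Lower segment in parallel with the load: 1.776 ‖ 4.41 = 1.266 Ω.
Then V_out = V_DC · 1.266/(7.774 + 1.266) = 1.355 mV.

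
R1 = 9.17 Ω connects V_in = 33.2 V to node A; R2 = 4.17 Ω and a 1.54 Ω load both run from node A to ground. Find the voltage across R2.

R2 ‖ R_L = (4.17 × 1.54)/(4.17 + 1.54) = 1.125 Ω.
Then V_out = V_in · R2'/(R1 + R2') = 33.2 × 1.125/10.29 = 3.627 V.
(Unloaded it would be 10.4 V; the load pulls it down.)

V_out ≈ 3.63 V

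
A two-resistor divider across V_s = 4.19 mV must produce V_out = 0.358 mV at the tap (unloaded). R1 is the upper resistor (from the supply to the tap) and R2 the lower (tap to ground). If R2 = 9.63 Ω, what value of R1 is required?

R1 ≈ 103 Ω

Required fraction k = V_out/V_s = 0.08544.
R1 = R2·(1/k − 1) = 9.63 × 10.70 = 103.1 Ω.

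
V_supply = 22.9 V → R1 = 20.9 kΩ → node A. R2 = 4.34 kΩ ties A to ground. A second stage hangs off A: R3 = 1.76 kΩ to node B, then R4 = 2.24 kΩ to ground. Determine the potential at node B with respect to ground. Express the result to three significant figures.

Node A sees R2 in parallel with the series input of stage 2, R3 + R4 = 4.000 kΩ.
Effective lower resistance at A: R2 ‖ 4.000 = 2.082 kΩ.
V_A = 22.9 × 2.082/(20.9 + 2.082) = 2.074 V.
V_B = V_A × 0.5600 = 1.162 V.

V_B ≈ 1.16 V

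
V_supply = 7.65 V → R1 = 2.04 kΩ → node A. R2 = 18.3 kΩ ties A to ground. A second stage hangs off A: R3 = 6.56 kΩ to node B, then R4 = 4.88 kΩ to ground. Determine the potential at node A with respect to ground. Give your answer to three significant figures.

V_A ≈ 5.93 V

Looking into the second stage from A: R3 + R4 = 11.44 kΩ appears in parallel with R2.
R2 ‖ (R3+R4) = 7.039 kΩ.
V_A = 7.65 × 7.039/(2.04 + 7.039) = 5.931 V.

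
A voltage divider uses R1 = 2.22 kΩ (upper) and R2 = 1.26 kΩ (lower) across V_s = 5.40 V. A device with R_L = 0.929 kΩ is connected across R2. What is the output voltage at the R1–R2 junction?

V_out ≈ 1.05 V

First combine the lower leg with the load: R2 ‖ R_L = 0.5347 kΩ.
Then V_out = V_s · R2'/(R1 + R2') = 5.40 × 0.5347/2.755 = 1.048 V.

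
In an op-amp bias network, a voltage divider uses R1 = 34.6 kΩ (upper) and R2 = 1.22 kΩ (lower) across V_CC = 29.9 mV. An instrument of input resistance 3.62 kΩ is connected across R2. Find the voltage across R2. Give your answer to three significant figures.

The load sits in parallel with R2, giving an effective lower resistance R2' = R2·R_L/(R2+R_L) = 0.9125 kΩ.
Voltage divider with the loaded lower leg: V_out = 29.9 × 0.9125/(34.6 + 0.9125) = 29.9 × 0.02569 = 0.7683 mV.

V_out ≈ 0.768 mV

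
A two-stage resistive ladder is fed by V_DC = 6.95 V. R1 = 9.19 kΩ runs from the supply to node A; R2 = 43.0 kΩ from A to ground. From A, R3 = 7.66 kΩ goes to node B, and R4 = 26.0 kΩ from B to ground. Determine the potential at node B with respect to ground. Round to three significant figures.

V_B ≈ 3.61 V

Node A sees R2 in parallel with the series input of stage 2, R3 + R4 = 33.66 kΩ.
Effective lower resistance at A: R2 ‖ 33.66 = 18.88 kΩ.
So V_A = 6.95 × 0.6726 = 4.675 V.
Then the unloaded second divider: V_B = V_A × R4/(R3+R4) = 4.675 × 0.7724 = 3.611 V.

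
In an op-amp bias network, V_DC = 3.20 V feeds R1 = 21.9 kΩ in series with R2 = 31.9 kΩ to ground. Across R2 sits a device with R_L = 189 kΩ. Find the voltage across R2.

R2 ‖ R_L = (31.9 × 189)/(31.9 + 189) = 27.29 kΩ.
Now apply the divider: V_out = 3.20 × 0.5548 = 1.775 V.
(Unloaded it would be 1.90 V; the load pulls it down.)

V_out ≈ 1.78 V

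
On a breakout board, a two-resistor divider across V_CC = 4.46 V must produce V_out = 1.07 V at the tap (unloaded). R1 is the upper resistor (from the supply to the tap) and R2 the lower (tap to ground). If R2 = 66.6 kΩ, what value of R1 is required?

R1 ≈ 211 kΩ

V_out/V_CC = R2/(R1+R2) = 0.2399.
Rearranging, R1 = R2·(1−k)/k = 66.6 × 3.168 = 211.0 kΩ.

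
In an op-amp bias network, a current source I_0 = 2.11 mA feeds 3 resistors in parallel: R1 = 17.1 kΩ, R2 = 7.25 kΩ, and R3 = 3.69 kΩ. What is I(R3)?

ΣG = 1/17.1 + 1/7.25 + 1/3.69 = 0.4674.
R3 takes the fraction G_k/ΣG = 0.2710/0.4674 = 0.5798, so I = 2.11 × 0.5798 = 1.223 mA.

I ≈ 1.22 mA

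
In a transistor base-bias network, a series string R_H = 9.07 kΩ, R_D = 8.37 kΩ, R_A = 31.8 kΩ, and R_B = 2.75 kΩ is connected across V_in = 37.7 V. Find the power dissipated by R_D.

The common current is I = 37.7/51.99 = 0.7251 mA.
P(R_D) = I²·R_D = (0.7251)² × 8.37 = 4.401 mW.

P ≈ 4.40 mW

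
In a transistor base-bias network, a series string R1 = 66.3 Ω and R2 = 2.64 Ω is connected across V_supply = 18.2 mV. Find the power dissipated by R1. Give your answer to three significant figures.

P ≈ 4.62 µW

Series current I = V_supply/ΣR = 18.2/68.94 = 0.2640 mA.
P(R1) = I²·R1 = (0.2640)² × 66.3 = 4.621 µW.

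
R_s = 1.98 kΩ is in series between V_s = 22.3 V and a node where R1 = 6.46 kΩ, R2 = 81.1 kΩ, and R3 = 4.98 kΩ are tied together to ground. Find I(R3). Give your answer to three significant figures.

I ≈ 2.59 mA

Combine the parallel branches: R_p = (1/6.46 + 1/81.1 + 1/4.98)⁻¹ = 2.718 kΩ.
Node voltage V_A = V_s · R_p/(R_s + R_p) = 22.3 × 0.5785 = 12.90 V.
Branch current I = V_A/R3 = 12.90/4.98 = 2.591 mA.
(Equivalently: I_total = 4.747 mA, then current-divider fraction G_k/ΣG = 0.5458.)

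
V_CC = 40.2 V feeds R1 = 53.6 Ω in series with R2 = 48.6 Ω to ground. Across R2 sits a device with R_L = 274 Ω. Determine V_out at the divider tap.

V_out ≈ 17.5 V

The load sits in parallel with R2, giving an effective lower resistance R2' = R2·R_L/(R2+R_L) = 41.28 Ω.
Now apply the divider: V_out = 40.2 × 0.4351 = 17.49 V.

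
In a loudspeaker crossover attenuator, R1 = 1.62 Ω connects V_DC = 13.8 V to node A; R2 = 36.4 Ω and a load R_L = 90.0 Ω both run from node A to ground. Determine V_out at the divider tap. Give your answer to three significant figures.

V_out ≈ 13.0 V

The load sits in parallel with R2, giving an effective lower resistance R2' = R2·R_L/(R2+R_L) = 25.92 Ω.
Then V_out = V_DC · R2'/(R1 + R2') = 13.8 × 25.92/27.54 = 12.99 V.
(Unloaded it would be 13.2 V; the load pulls it down.)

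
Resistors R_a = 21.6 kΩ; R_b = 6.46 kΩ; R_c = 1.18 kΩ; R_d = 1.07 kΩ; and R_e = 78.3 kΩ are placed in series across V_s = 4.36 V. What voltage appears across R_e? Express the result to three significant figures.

V ≈ 3.14 V

ΣR = 21.6 + 6.46 + 1.18 + 1.07 + 78.3 = 108.6 kΩ.
Voltage divider: V = V_s · (78.30 / 108.6) = 4.36 × 0.7209 = 3.143 V.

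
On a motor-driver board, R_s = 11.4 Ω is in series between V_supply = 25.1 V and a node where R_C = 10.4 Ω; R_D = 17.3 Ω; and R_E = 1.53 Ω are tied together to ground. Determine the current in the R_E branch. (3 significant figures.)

Parallel bank: R_p = 1/(1/10.4 + 1/17.3 + 1/1.53) = 1.238 Ω.
V_A = 25.1 × 1.238/12.64 = 2.459 V.
I(R_E) = V_A / R_E = 2.459/1.53 = 1.607 A.

I ≈ 1.61 A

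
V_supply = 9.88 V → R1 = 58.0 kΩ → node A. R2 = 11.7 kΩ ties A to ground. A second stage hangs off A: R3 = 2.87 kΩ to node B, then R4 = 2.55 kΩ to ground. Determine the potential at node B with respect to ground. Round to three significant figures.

Node A sees R2 in parallel with the series input of stage 2, R3 + R4 = 5.420 kΩ.
Effective lower resistance at A: R2 ‖ 5.420 = 3.704 kΩ.
So V_A = 9.88 × 0.06003 = 0.5931 V.
V_B = V_A × 0.4705 = 0.2790 V.

V_B ≈ 0.279 V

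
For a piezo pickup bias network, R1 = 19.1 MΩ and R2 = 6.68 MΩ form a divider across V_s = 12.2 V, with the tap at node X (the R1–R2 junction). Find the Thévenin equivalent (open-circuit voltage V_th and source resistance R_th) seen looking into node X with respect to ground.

V_th ≈ 3.16 V, R_th ≈ 4.95 MΩ

Open-circuit (no load on X): V_th = V_s · R2/(R1 + R2) = 12.2 × 6.68/(19.10 + 6.68) = 3.161 V.
Zeroing V_s shorts the top of R1 to ground, so R_th = R1 ‖ R2 = 4.949 MΩ.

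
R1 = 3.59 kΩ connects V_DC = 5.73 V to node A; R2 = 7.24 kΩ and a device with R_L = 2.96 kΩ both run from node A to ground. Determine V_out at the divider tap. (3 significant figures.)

V_out ≈ 2.12 V

The load sits in parallel with R2, giving an effective lower resistance R2' = R2·R_L/(R2+R_L) = 2.101 kΩ.
Now apply the divider: V_out = 5.73 × 0.3692 = 2.115 V.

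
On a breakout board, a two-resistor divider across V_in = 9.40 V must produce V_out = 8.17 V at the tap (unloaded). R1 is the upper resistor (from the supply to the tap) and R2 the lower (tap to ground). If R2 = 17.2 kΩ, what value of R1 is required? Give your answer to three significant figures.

Required fraction k = V_out/V_in = 0.8691.
R1 = R2·(1/k − 1) = 17.2 × 0.1506 = 2.589 kΩ.

R1 ≈ 2.59 kΩ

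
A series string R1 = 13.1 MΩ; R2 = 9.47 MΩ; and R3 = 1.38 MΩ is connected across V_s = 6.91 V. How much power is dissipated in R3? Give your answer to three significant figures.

P ≈ 0.115 µW

ΣR = 23.95 MΩ → I = 6.91/23.95 = 0.2885 µA.
P = I²R = 0.08324 × 1.38 = 0.1149 µW.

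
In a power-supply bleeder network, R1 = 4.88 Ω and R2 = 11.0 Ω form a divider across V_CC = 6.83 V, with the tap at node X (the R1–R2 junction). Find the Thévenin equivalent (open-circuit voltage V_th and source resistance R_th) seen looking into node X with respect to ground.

V_th ≈ 4.73 V, R_th ≈ 3.38 Ω

Open-circuit (no load on X): V_th = V_CC · R2/(R1 + R2) = 6.83 × 11.0/(4.880 + 11.0) = 4.731 V.
Looking into X with the source shorted: R_th = R1·R2/(R1+R2) = 4.880 × 11.0/15.88 = 3.380 Ω.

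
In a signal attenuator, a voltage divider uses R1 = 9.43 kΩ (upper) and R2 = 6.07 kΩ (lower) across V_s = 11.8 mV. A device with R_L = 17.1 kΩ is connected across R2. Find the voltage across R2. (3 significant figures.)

V_out ≈ 3.80 mV

First combine the lower leg with the load: R2 ‖ R_L = 4.480 kΩ.
Now apply the divider: V_out = 11.8 × 0.3221 = 3.800 mV.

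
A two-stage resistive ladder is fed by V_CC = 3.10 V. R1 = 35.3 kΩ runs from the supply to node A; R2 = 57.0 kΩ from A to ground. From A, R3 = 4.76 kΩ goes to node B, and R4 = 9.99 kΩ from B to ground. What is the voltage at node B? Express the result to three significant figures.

Node A sees R2 in parallel with the series input of stage 2, R3 + R4 = 14.75 kΩ.
Effective lower resistance at A: R2 ‖ 14.75 = 11.72 kΩ.
First divider: V_A = V_CC · 11.72/(35.3 + 11.72) = 0.7726 V.
Stage 2 is unloaded, so V_B = V_A · R4/(R3+R4) = 0.7726 × 9.99/14.75 = 0.5233 V.

V_B ≈ 0.523 V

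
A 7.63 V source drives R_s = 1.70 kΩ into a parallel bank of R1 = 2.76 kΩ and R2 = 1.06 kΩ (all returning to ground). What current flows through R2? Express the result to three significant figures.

I ≈ 2.24 mA

Parallel bank: R_p = 1/(1/2.76 + 1/1.06) = 0.7659 kΩ.
V_A = 7.63 × 0.7659/2.466 = 2.370 V.
Branch current I = V_A/R2 = 2.370/1.06 = 2.236 mA.
(Check via current divider: I_total = 3.094 mA; share G_k/ΣG = 0.7225 → same result.)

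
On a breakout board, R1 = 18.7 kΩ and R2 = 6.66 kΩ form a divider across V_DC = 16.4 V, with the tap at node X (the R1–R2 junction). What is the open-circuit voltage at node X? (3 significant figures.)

Open-circuit (no load on X): V_th = V_DC · R2/(R1 + R2) = 16.4 × 6.66/(18.70 + 6.66) = 4.307 V.

V_th ≈ 4.31 V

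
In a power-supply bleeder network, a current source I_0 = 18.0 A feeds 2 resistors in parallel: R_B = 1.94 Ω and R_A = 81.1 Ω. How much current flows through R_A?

With just two branches, the current splits inversely with resistance.
So I = 18.0 × 1.94/83.04 = 0.4205 A.

I ≈ 0.421 A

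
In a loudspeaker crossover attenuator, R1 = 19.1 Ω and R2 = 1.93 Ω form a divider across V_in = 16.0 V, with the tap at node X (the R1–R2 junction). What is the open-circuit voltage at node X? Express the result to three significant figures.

V_th is the unloaded tap voltage: V_in · R2/(R1+R2) = 16.0 × 0.09177 = 1.468 V.

V_th ≈ 1.47 V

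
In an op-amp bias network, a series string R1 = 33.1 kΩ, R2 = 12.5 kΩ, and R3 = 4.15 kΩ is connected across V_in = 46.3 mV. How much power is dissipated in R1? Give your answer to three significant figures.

P ≈ 28.7 nW

Series current I = V_in/ΣR = 46.3/49.75 = 0.9307 µA.
V(R1) = I·R = 30.80 mV; P = V·I = 30.80 × 0.9307 = 28.67 nW.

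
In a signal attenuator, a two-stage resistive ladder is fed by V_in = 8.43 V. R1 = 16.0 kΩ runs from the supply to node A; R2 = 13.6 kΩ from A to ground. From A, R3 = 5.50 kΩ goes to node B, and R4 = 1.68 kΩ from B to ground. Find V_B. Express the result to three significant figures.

V_B ≈ 0.448 V

The second stage (R3 + R4 = 7.180 kΩ) loads node A in parallel with R2.
Effective lower resistance at A: R2 ‖ 7.180 = 4.699 kΩ.
First divider: V_A = V_in · 4.699/(16.0 + 4.699) = 1.914 V.
V_B = V_A × 0.2340 = 0.4478 V.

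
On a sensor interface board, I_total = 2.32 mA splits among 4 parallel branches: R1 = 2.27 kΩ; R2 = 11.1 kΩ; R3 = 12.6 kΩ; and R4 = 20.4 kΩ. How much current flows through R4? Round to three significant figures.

I ≈ 0.173 mA

ΣG = 1/2.27 + 1/11.1 + 1/12.6 + 1/20.4 = 0.6590.
R4 takes the fraction G_k/ΣG = 0.04902/0.6590 = 0.07438, so I = 2.32 × 0.07438 = 0.1726 mA.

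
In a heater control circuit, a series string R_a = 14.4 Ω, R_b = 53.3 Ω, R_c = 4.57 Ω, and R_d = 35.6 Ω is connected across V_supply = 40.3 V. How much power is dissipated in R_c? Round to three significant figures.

The common current is I = 40.3/107.9 = 0.3736 A.
P(R_c) = I²·R_c = (0.3736)² × 4.57 = 0.6379 W.

P ≈ 0.638 W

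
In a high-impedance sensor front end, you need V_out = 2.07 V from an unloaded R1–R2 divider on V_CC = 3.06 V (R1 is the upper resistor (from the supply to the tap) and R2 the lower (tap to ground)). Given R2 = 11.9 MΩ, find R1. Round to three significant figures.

Required fraction k = V_out/V_CC = 0.6765.
Rearranging, R1 = R2·(1−k)/k = 11.9 × 0.4783 = 5.691 MΩ.

R1 ≈ 5.69 MΩ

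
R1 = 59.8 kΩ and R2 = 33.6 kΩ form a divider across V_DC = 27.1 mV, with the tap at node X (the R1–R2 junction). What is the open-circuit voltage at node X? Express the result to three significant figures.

V_th is the unloaded tap voltage: V_DC · R2/(R1+R2) = 27.1 × 0.3597 = 9.749 mV.

V_th ≈ 9.75 mV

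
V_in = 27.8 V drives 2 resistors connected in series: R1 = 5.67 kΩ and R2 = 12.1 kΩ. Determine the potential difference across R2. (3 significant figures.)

Total series resistance ΣR = 5.67 + 12.1 = 17.77 kΩ.
Voltage divider: V = V_in · (12.10 / 17.77) = 27.8 × 0.6809 = 18.93 V.

V ≈ 18.9 V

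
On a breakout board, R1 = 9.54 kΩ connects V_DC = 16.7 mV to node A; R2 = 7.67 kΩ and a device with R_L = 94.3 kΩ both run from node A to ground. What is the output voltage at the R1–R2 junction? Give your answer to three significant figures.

R2 ‖ R_L = (7.67 × 94.3)/(7.67 + 94.3) = 7.093 kΩ.
Now apply the divider: V_out = 16.7 × 0.4264 = 7.122 mV.
(Unloaded it would be 7.44 mV; the load pulls it down.)

V_out ≈ 7.12 mV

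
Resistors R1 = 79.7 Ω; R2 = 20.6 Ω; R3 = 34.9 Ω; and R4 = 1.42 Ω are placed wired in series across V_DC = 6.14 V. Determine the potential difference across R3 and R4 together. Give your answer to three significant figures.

V ≈ 1.63 V

Total series resistance ΣR = 79.7 + 20.6 + 34.9 + 1.42 = 136.6 Ω.
R_{R3..R4} = 34.9 + 1.42 = 36.32 Ω.
V = V_DC · R/ΣR = 6.14 × 0.2658 = 1.632 V.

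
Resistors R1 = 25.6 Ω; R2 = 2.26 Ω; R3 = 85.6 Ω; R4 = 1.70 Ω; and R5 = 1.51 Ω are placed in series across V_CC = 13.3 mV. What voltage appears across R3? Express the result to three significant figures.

ΣR = 25.6 + 2.26 + 85.6 + 1.70 + 1.51 = 116.7 Ω.
By the voltage-divider rule, V = 13.3 × 85.60/116.7 = 9.758 mV.

V ≈ 9.76 mV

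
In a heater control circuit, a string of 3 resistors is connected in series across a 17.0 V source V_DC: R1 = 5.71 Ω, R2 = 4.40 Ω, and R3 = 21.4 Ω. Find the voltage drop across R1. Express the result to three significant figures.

V ≈ 3.08 V

Series total: ΣR = 5.71 + 4.40 + 21.4 = 31.51 Ω.
V = V_DC · R/ΣR = 17.0 × 0.1812 = 3.081 V.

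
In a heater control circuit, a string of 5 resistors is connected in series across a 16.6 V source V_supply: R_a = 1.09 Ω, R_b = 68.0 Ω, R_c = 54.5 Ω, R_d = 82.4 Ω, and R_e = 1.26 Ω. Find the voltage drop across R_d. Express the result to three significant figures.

V ≈ 6.60 V

Series total: ΣR = 1.09 + 68.0 + 54.5 + 82.4 + 1.26 = 207.2 Ω.
Voltage divider: V = V_supply · (82.40 / 207.2) = 16.6 × 0.3976 = 6.600 V.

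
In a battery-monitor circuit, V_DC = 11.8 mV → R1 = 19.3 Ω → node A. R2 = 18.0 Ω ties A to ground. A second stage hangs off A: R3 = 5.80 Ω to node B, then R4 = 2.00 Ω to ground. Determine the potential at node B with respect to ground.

The second stage (R3 + R4 = 7.800 Ω) loads node A in parallel with R2.
Effective lower resistance at A: R2 ‖ 7.800 = 5.442 Ω.
V_A = 11.8 × 5.442/(19.3 + 5.442) = 2.595 mV.
Stage 2 is unloaded, so V_B = V_A · R4/(R3+R4) = 2.595 × 2.00/7.800 = 0.6655 mV.

V_B ≈ 0.665 mV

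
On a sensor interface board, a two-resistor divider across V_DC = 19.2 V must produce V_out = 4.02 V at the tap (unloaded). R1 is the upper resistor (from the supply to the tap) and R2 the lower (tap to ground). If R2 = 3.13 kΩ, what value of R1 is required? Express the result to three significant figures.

R1 ≈ 11.8 kΩ

Required fraction k = V_out/V_DC = 0.2094.
So R1 = R2 · (V_DC/V_out − 1) = 3.13 × (19.2/4.02 − 1) = 3.13 × 3.776 = 11.82 kΩ.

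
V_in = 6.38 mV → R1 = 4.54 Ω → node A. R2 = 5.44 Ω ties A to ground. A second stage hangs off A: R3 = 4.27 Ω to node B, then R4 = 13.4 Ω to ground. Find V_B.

Looking into the second stage from A: R3 + R4 = 17.67 Ω appears in parallel with R2.
Effective lower resistance at A: R2 ‖ 17.67 = 4.159 Ω.
First divider: V_A = V_in · 4.159/(4.54 + 4.159) = 3.050 mV.
V_B = V_A × 0.7583 = 2.313 mV.

V_B ≈ 2.31 mV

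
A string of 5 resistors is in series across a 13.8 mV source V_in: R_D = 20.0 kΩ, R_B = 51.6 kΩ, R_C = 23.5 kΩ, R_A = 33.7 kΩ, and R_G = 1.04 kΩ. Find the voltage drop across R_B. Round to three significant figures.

V ≈ 5.48 mV

Series total: ΣR = 20.0 + 51.6 + 23.5 + 33.7 + 1.04 = 129.8 kΩ.
Voltage divider: V = V_in · (51.60 / 129.8) = 13.8 × 0.3974 = 5.484 mV.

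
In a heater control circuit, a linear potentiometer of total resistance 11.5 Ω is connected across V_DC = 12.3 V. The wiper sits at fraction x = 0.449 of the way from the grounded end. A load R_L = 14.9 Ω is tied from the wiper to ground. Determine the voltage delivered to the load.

V_out ≈ 4.64 V

The pot divides into 6.336 Ω above the wiper and 5.163 Ω below.
(x·R_p) ‖ R_L = 3.835 Ω.
V_out = 12.3 × 3.835/(6.336 + 3.835) = 4.637 V.
(Unloaded: V_out = x·V_DC = 5.52 V.)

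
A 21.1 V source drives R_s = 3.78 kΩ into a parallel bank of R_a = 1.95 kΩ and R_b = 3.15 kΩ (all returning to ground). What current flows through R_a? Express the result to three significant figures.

Parallel bank: R_p = 1/(1/1.95 + 1/3.15) = 1.204 kΩ.
Node voltage V_A = V_CC · R_p/(R_s + R_p) = 21.1 × 0.2416 = 5.099 V.
Branch current I = V_A/R_a = 5.099/1.95 = 2.615 mA.

I ≈ 2.61 mA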